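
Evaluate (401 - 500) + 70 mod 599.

401 - 500 = -99 ≡ 500 (mod 599)
500 + 70 = 570

570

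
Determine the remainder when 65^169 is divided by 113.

169 in binary is 10101001, i.e. 169 = 128 + 32 + 8 + 1.
65^1 ≡ 65 (mod 113)
65^2 ≡ 65^2 = 4225 ≡ 44 (mod 113)
65^4 ≡ 44^2 = 1936 ≡ 15 (mod 113)
65^8 ≡ 15^2 = 225 ≡ 112 (mod 113)
65^16 ≡ 112^2 = 12544 ≡ 1 (mod 113)
65^32 ≡ 1^2 = 1 (mod 113)
65^64 ≡ 1^2 = 1 (mod 113)
65^128 ≡ 1^2 = 1 (mod 113)
65^169 = 65^128 × 65^32 × 65^8 × 65^1 ≡ 1 × 1 × 112 × 65 (mod 113).
Accumulate the product:
1 × 1 = 1
1 × 112 = 112
112 × 65 = 7280 ≡ 48

48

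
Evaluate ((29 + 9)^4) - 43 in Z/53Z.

20

29 + 9 = 38
(38)^4 ≡ 10 (mod 53)
10 - 43 = -33 ≡ 20 (mod 53)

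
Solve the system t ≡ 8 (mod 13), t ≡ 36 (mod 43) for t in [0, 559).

13⁻¹ mod 43: 13·10 ≡ 1 (mod 43), so 13⁻¹ ≡ 10.
t = 8 + 13·((36 − 8)·10 mod 43) = 8 + 13·22 = 294.

294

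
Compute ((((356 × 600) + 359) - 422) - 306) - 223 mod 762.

410

356 × 600 = 213600 ≡ 240 (mod 762)
240 + 359 = 599
599 - 422 = 177
177 - 306 = -129 ≡ 633 (mod 762)
633 - 223 = 410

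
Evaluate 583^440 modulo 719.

583^1 ≡ 583 (mod 719)
583^2 ≡ 583^2 = 339889 ≡ 521 (mod 719)
583^4 ≡ 521^2 = 271441 ≡ 378 (mod 719)
583^8 ≡ 378^2 = 142884 ≡ 522 (mod 719)
583^16 ≡ 522^2 = 272484 ≡ 702 (mod 719)
583^32 ≡ 702^2 = 492804 ≡ 289 (mod 719)
583^64 ≡ 289^2 = 83521 ≡ 117 (mod 719)
583^128 ≡ 117^2 = 13689 ≡ 28 (mod 719)
583^256 ≡ 28^2 = 784 ≡ 65 (mod 719)
583^440 = 583^256 * 583^128 * 583^32 * 583^16 * 583^8 ≡ 65 * 28 * 289 * 702 * 522 (mod 719).
Accumulate the product:
65 * 28 = 1820 ≡ 382
382 * 289 = 110398 ≡ 391
391 * 702 = 274482 ≡ 543
543 * 522 = 283446 ≡ 160

160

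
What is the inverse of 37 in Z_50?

23

50 = 1·37 + 13
37 = 2·13 + 11
13 = 1·11 + 2
11 = 5·2 + 1
2 = 2·1 + 0
gcd(37, 50) = 1, so the inverse exists.
Bézout: 1 = −17·50 + 23·37.
So 37⁻¹ ≡ 23 (mod 50).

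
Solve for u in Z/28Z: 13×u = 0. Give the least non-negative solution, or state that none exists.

0

gcd(13, 28) = 1, so a unique solution mod 28 exists.
13⁻¹ ≡ 13 (mod 28).
u ≡ 13×0 ≡ 0 (mod 28).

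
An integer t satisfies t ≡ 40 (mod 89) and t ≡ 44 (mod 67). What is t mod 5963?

89⁻¹ mod 67: 89×64 ≡ 1 (mod 67), so 89⁻¹ ≡ 64.
t = 40 + 89×((44 − 40)×64 mod 67) = 40 + 89×55 = 4935.

4935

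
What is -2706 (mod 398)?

-2706 = -7·398 + 80, so -2706 ≡ 80 (mod 398).

80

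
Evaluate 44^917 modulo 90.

44

Compute successive squares:
44^1 ≡ 44 (mod 90)
44^2 ≡ 44^2 = 1936 ≡ 46 (mod 90)
44^4 ≡ 46^2 = 2116 ≡ 46 (mod 90)
44^8 ≡ 46^2 = 2116 ≡ 46 (mod 90)
44^16 ≡ 46^2 = 2116 ≡ 46 (mod 90)
44^32 ≡ 46^2 = 2116 ≡ 46 (mod 90)
44^64 ≡ 46^2 = 2116 ≡ 46 (mod 90)
44^128 ≡ 46^2 = 2116 ≡ 46 (mod 90)
44^256 ≡ 46^2 = 2116 ≡ 46 (mod 90)
44^512 ≡ 46^2 = 2116 ≡ 46 (mod 90)
44^917 = 44^512 × 44^256 × 44^128 × 44^16 × 44^4 × 44^1 ≡ 46 × 46 × 46 × 46 × 46 × 44 (mod 90).
Accumulate the product:
46 × 46 = 2116 ≡ 46
46 × 46 = 2116 ≡ 46
46 × 46 = 2116 ≡ 46
46 × 46 = 2116 ≡ 46
46 × 44 = 2024 ≡ 44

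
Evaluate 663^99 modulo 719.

76

99 in binary is 1100011, i.e. 99 = 64 + 32 + 2 + 1.
663^1 ≡ 663 (mod 719)
663^2 ≡ 663^2 = 439569 ≡ 260 (mod 719)
663^4 ≡ 260^2 = 67600 ≡ 14 (mod 719)
663^8 ≡ 14^2 = 196 (mod 719)
663^16 ≡ 196^2 = 38416 ≡ 309 (mod 719)
663^32 ≡ 309^2 = 95481 ≡ 573 (mod 719)
663^64 ≡ 573^2 = 328329 ≡ 465 (mod 719)
663^99 = 663^64 · 663^32 · 663^2 · 663^1 ≡ 465 · 573 · 260 · 663 (mod 719).
Accumulate the product:
465 · 573 = 266445 ≡ 415
415 · 260 = 107900 ≡ 50
50 · 663 = 33150 ≡ 76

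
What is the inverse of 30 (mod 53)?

23

Apply the Euclidean algorithm and back-substitute:
53 = 1×30 + 23
30 = 1×23 + 7
23 = 3×7 + 2
7 = 3×2 + 1
2 = 2×1 + 0
gcd(30, 53) = 1, so the inverse exists.
Back-substitute for 1:
1 = 1×7 − 3×2
  = −3×23 + 10×7
  = 10×30 − 13×23
  = −13×53 + 23×30
So 30⁻¹ ≡ 23 (mod 53).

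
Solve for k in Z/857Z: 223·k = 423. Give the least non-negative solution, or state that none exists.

gcd(223, 857) = 1, so a unique solution mod 857 exists.
223⁻¹ ≡ 196 (mod 857).
k ≡ 196·423 ≡ 636 (mod 857).

636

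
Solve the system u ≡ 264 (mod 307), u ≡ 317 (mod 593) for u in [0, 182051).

36490

307⁻¹ mod 593: 307·226 ≡ 1 (mod 593), so 307⁻¹ ≡ 226.
u = 264 + 307·((317 − 264)·226 mod 593) = 264 + 307·118 = 36490.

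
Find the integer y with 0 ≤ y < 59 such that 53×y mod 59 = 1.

49

By the extended Euclidean algorithm:
59 = 1·53 + 6
53 = 8·6 + 5
6 = 1·5 + 1
5 = 5·1 + 0
gcd(53, 59) = 1, so the inverse exists.
Back-substitute for 1:
1 = 1·6 − 1·5
  = −1·53 + 9·6
  = 9·59 − 10·53
So 53⁻¹ ≡ −10 ≡ 49 (mod 59).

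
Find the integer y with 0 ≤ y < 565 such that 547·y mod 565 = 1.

565 = 1×547 + 18
547 = 30×18 + 7
18 = 2×7 + 4
7 = 1×4 + 3
4 = 1×3 + 1
3 = 3×1 + 0
gcd(547, 565) = 1, so the inverse exists.
Bézout: 1 = 152×565 − 157×547.
So 547⁻¹ ≡ −157 ≡ 408 (mod 565).

408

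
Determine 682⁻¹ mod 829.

344

Run the extended Euclidean algorithm:
829 = 1×682 + 147
682 = 4×147 + 94
147 = 1×94 + 53
94 = 1×53 + 41
53 = 1×41 + 12
41 = 3×12 + 5
12 = 2×5 + 2
5 = 2×2 + 1
2 = 2×1 + 0
gcd(682, 829) = 1, so the inverse exists.
Bézout: 1 = −283×829 + 344×682.
So 682⁻¹ ≡ 344 (mod 829).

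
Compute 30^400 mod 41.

1

400 in binary is 110010000, i.e. 400 = 256 + 128 + 16.
30^1 ≡ 30 (mod 41)
30^2 ≡ 30^2 = 900 ≡ 39 (mod 41)
30^4 ≡ 39^2 = 1521 ≡ 4 (mod 41)
30^8 ≡ 4^2 = 16 (mod 41)
30^16 ≡ 16^2 = 256 ≡ 10 (mod 41)
30^32 ≡ 10^2 = 100 ≡ 18 (mod 41)
30^64 ≡ 18^2 = 324 ≡ 37 (mod 41)
30^128 ≡ 37^2 = 1369 ≡ 16 (mod 41)
30^256 ≡ 16^2 = 256 ≡ 10 (mod 41)
30^400 = 30^256 × 30^128 × 30^16 ≡ 10 × 16 × 10 (mod 41).
Accumulate the product:
10 × 16 = 160 ≡ 37
37 × 10 = 370 ≡ 1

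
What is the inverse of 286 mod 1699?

600

Apply the Euclidean algorithm and back-substitute:
1699 = 5*286 + 269
286 = 1*269 + 17
269 = 15*17 + 14
17 = 1*14 + 3
14 = 4*3 + 2
3 = 1*2 + 1
2 = 2*1 + 0
gcd(286, 1699) = 1, so the inverse exists.
Bézout: 1 = −101*1699 + 600*286.
So 286⁻¹ ≡ 600 (mod 1699).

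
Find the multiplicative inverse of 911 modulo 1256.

1023

By the extended Euclidean algorithm:
1256 = 1*911 + 345
911 = 2*345 + 221
345 = 1*221 + 124
221 = 1*124 + 97
124 = 1*97 + 27
97 = 3*27 + 16
27 = 1*16 + 11
16 = 1*11 + 5
11 = 2*5 + 1
5 = 5*1 + 0
gcd(911, 1256) = 1, so the inverse exists.
Back-substitute for 1:
1 = 1*11 − 2*5
  = −2*16 + 3*11
  = 3*27 − 5*16
  = −5*97 + 18*27
  = 18*124 − 23*97
  = −23*221 + 41*124
  = 41*345 − 64*221
  = −64*911 + 169*345
  = 169*1256 − 233*911
So 911⁻¹ ≡ −233 ≡ 1023 (mod 1256).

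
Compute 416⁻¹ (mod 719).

719 = 1*416 + 303
416 = 1*303 + 113
303 = 2*113 + 77
113 = 1*77 + 36
77 = 2*36 + 5
36 = 7*5 + 1
5 = 5*1 + 0
gcd(416, 719) = 1, so the inverse exists.
Bézout: 1 = −81*719 + 140*416.
So 416⁻¹ ≡ 140 (mod 719).

140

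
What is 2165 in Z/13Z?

2165 = 166·13 + 7, so 2165 ≡ 7 (mod 13).

7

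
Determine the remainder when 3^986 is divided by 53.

6

Using repeated squaring:
986 in binary is 1111011010, i.e. 986 = 512 + 256 + 128 + 64 + 16 + 8 + 2.
3^1 ≡ 3 (mod 53)
3^2 ≡ 3^2 = 9 (mod 53)
3^4 ≡ 9^2 = 81 ≡ 28 (mod 53)
3^8 ≡ 28^2 = 784 ≡ 42 (mod 53)
3^16 ≡ 42^2 = 1764 ≡ 15 (mod 53)
3^32 ≡ 15^2 = 225 ≡ 13 (mod 53)
3^64 ≡ 13^2 = 169 ≡ 10 (mod 53)
3^128 ≡ 10^2 = 100 ≡ 47 (mod 53)
3^256 ≡ 47^2 = 2209 ≡ 36 (mod 53)
3^512 ≡ 36^2 = 1296 ≡ 24 (mod 53)
3^986 = 3^512 * 3^256 * 3^128 * 3^64 * 3^16 * 3^8 * 3^2 ≡ 24 * 36 * 47 * 10 * 15 * 42 * 9 (mod 53).
Accumulate the product:
24 * 36 = 864 ≡ 16
16 * 47 = 752 ≡ 10
10 * 10 = 100 ≡ 47
47 * 15 = 705 ≡ 16
16 * 42 = 672 ≡ 36
36 * 9 = 324 ≡ 6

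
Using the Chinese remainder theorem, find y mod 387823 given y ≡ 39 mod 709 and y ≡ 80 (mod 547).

709⁻¹ mod 547: 709·260 ≡ 1 (mod 547), so 709⁻¹ ≡ 260.
y = 39 + 709·((80 − 39)·260 mod 547) = 39 + 709·267 = 189342.

189342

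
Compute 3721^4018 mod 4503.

By square-and-multiply:
3721^1 ≡ 3721 (mod 4503)
3721^2 ≡ 3721^2 = 13845841 ≡ 3619 (mod 4503)
3721^4 ≡ 3619^2 = 13097161 ≡ 2437 (mod 4503)
3721^8 ≡ 2437^2 = 5938969 ≡ 4015 (mod 4503)
3721^16 ≡ 4015^2 = 16120225 ≡ 3988 (mod 4503)
3721^32 ≡ 3988^2 = 15904144 ≡ 4051 (mod 4503)
3721^64 ≡ 4051^2 = 16410601 ≡ 1669 (mod 4503)
3721^128 ≡ 1669^2 = 2785561 ≡ 2707 (mod 4503)
3721^256 ≡ 2707^2 = 7327849 ≡ 1468 (mod 4503)
3721^512 ≡ 1468^2 = 2155024 ≡ 2590 (mod 4503)
3721^1024 ≡ 2590^2 = 6708100 ≡ 3133 (mod 4503)
3721^2048 ≡ 3133^2 = 9815689 ≡ 3652 (mod 4503)
3721^4018 = 3721^2048 · 3721^1024 · 3721^512 · 3721^256 · 3721^128 · 3721^32 · 3721^16 · 3721^2 ≡ 3652 · 3133 · 2590 · 1468 · 2707 · 4051 · 3988 · 3619 (mod 4503).
Accumulate the product:
3652 · 3133 = 11441716 ≡ 4096
4096 · 2590 = 10608640 ≡ 4075
4075 · 1468 = 5982100 ≡ 2116
2116 · 2707 = 5728012 ≡ 196
196 · 4051 = 793996 ≡ 1468
1468 · 3988 = 5854384 ≡ 484
484 · 3619 = 1751596 ≡ 4432

4432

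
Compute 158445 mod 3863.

158445 = 41×3863 + 62, so 158445 ≡ 62 (mod 3863).

62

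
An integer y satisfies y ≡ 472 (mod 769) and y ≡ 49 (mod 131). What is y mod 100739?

37384

769⁻¹ mod 131: 769×77 ≡ 1 (mod 131), so 769⁻¹ ≡ 77.
y = 472 + 769×((49 − 472)×77 mod 131) = 472 + 769×48 = 37384.
Check: 37384 mod 769 = 472, 37384 mod 131 = 49. ✓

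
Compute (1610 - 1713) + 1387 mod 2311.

1284

1610 - 1713 = -103 ≡ 2208 (mod 2311)
2208 + 1387 = 3595 ≡ 1284 (mod 2311)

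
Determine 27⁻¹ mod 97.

Apply the Euclidean algorithm and back-substitute:
97 = 3×27 + 16
27 = 1×16 + 11
16 = 1×11 + 5
11 = 2×5 + 1
5 = 5×1 + 0
gcd(27, 97) = 1, so the inverse exists.
Back-substitute for 1:
1 = 1×11 − 2×5
  = −2×16 + 3×11
  = 3×27 − 5×16
  = −5×97 + 18×27
So 27⁻¹ ≡ 18 (mod 97).

18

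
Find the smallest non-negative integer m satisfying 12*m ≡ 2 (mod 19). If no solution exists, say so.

16

gcd(12, 19) = 1, so a unique solution mod 19 exists.
12⁻¹ ≡ 8 (mod 19).
m ≡ 8*2 ≡ 16 (mod 19).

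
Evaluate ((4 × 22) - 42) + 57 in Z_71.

32

4 × 22 = 88 ≡ 17 (mod 71)
17 - 42 = -25 ≡ 46 (mod 71)
46 + 57 = 103 ≡ 32 (mod 71)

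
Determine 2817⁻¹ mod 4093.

1838

4093 = 1·2817 + 1276
2817 = 2·1276 + 265
1276 = 4·265 + 216
265 = 1·216 + 49
216 = 4·49 + 20
49 = 2·20 + 9
20 = 2·9 + 2
9 = 4·2 + 1
2 = 2·1 + 0
gcd(2817, 4093) = 1, so the inverse exists.
Bézout: 1 = −1265·4093 + 1838·2817.
So 2817⁻¹ ≡ 1838 (mod 4093).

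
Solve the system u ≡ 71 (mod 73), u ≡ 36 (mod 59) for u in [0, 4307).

73⁻¹ mod 59: 73×38 ≡ 1 (mod 59), so 73⁻¹ ≡ 38.
u = 71 + 73×((36 − 71)×38 mod 59) = 71 + 73×27 = 2042.
Check: 2042 mod 73 = 71, 2042 mod 59 = 36. ✓

2042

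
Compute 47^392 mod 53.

Using repeated squaring:
392 in binary is 110001000, i.e. 392 = 256 + 128 + 8.
47^1 ≡ 47 (mod 53)
47^2 ≡ 47^2 = 2209 ≡ 36 (mod 53)
47^4 ≡ 36^2 = 1296 ≡ 24 (mod 53)
47^8 ≡ 24^2 = 576 ≡ 46 (mod 53)
47^16 ≡ 46^2 = 2116 ≡ 49 (mod 53)
47^32 ≡ 49^2 = 2401 ≡ 16 (mod 53)
47^64 ≡ 16^2 = 256 ≡ 44 (mod 53)
47^128 ≡ 44^2 = 1936 ≡ 28 (mod 53)
47^256 ≡ 28^2 = 784 ≡ 42 (mod 53)
47^392 = 47^256 · 47^128 · 47^8 ≡ 42 · 28 · 46 (mod 53).
Accumulate the product:
42 · 28 = 1176 ≡ 10
10 · 46 = 460 ≡ 36

36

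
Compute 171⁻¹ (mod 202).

13

Run the extended Euclidean algorithm:
202 = 1·171 + 31
171 = 5·31 + 16
31 = 1·16 + 15
16 = 1·15 + 1
15 = 15·1 + 0
gcd(171, 202) = 1, so the inverse exists.
Back-substitute for 1:
1 = 1·16 − 1·15
  = −1·31 + 2·16
  = 2·171 − 11·31
  = −11·202 + 13·171
So 171⁻¹ ≡ 13 (mod 202).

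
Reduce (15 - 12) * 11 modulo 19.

15 - 12 = 3
3 * 11 = 33 ≡ 14 (mod 19)

14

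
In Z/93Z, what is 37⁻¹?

88

By the extended Euclidean algorithm:
93 = 2·37 + 19
37 = 1·19 + 18
19 = 1·18 + 1
18 = 18·1 + 0
gcd(37, 93) = 1, so the inverse exists.
Bézout: 1 = 2·93 − 5·37.
So 37⁻¹ ≡ −5 ≡ 88 (mod 93).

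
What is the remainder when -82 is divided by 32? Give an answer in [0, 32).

14

-82 = -3*32 + 14, so -82 ≡ 14 (mod 32).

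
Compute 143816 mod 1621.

1168

143816 = 88×1621 + 1168, so 143816 ≡ 1168 (mod 1621).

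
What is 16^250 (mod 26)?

250 in binary is 11111010, i.e. 250 = 128 + 64 + 32 + 16 + 8 + 2.
16^1 ≡ 16 (mod 26)
16^2 ≡ 16^2 = 256 ≡ 22 (mod 26)
16^4 ≡ 22^2 = 484 ≡ 16 (mod 26)
16^8 ≡ 16^2 = 256 ≡ 22 (mod 26)
16^16 ≡ 22^2 = 484 ≡ 16 (mod 26)
16^32 ≡ 16^2 = 256 ≡ 22 (mod 26)
16^64 ≡ 22^2 = 484 ≡ 16 (mod 26)
16^128 ≡ 16^2 = 256 ≡ 22 (mod 26)
16^250 = 16^128 × 16^64 × 16^32 × 16^16 × 16^8 × 16^2 ≡ 22 × 16 × 22 × 16 × 22 × 22 (mod 26).
Accumulate the product:
22 × 16 = 352 ≡ 14
14 × 22 = 308 ≡ 22
22 × 16 = 352 ≡ 14
14 × 22 = 308 ≡ 22
22 × 22 = 484 ≡ 16

16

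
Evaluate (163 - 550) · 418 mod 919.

163 - 550 = -387 ≡ 532 (mod 919)
532 · 418 = 222376 ≡ 897 (mod 919)

897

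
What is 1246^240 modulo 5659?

Using repeated squaring:
1246^1 ≡ 1246 (mod 5659)
1246^2 ≡ 1246^2 = 1552516 ≡ 1950 (mod 5659)
1246^4 ≡ 1950^2 = 3802500 ≡ 5311 (mod 5659)
1246^8 ≡ 5311^2 = 28206721 ≡ 2265 (mod 5659)
1246^16 ≡ 2265^2 = 5130225 ≡ 3171 (mod 5659)
1246^32 ≡ 3171^2 = 10055241 ≡ 4857 (mod 5659)
1246^64 ≡ 4857^2 = 23590449 ≡ 3737 (mod 5659)
1246^128 ≡ 3737^2 = 13965169 ≡ 4416 (mod 5659)
1246^240 = 1246^128 * 1246^64 * 1246^32 * 1246^16 ≡ 4416 * 3737 * 4857 * 3171 (mod 5659).
Accumulate the product:
4416 * 3737 = 16502592 ≡ 948
948 * 4857 = 4604436 ≡ 3669
3669 * 3171 = 11634399 ≡ 5154

5154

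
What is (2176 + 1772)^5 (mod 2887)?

2176 + 1772 = 3948 ≡ 1061 (mod 2887)
(1061)^5 ≡ 530 (mod 2887)

530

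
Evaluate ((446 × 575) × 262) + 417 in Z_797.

446 × 575 = 256450 ≡ 613 (mod 797)
613 × 262 = 160606 ≡ 409 (mod 797)
409 + 417 = 826 ≡ 29 (mod 797)

29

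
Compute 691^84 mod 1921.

225

691^1 ≡ 691 (mod 1921)
691^2 ≡ 691^2 = 477481 ≡ 1073 (mod 1921)
691^4 ≡ 1073^2 = 1151329 ≡ 650 (mod 1921)
691^8 ≡ 650^2 = 422500 ≡ 1801 (mod 1921)
691^16 ≡ 1801^2 = 3243601 ≡ 953 (mod 1921)
691^32 ≡ 953^2 = 908209 ≡ 1497 (mod 1921)
691^64 ≡ 1497^2 = 2241009 ≡ 1123 (mod 1921)
691^84 = 691^64 * 691^16 * 691^4 ≡ 1123 * 953 * 650 (mod 1921).
Accumulate the product:
1123 * 953 = 1070219 ≡ 222
222 * 650 = 144300 ≡ 225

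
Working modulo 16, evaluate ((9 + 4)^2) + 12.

5

9 + 4 = 13
(13)^2 ≡ 9 (mod 16)
9 + 12 = 21 ≡ 5 (mod 16)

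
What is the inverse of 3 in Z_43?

Run the extended Euclidean algorithm:
43 = 14*3 + 1
3 = 3*1 + 0
gcd(3, 43) = 1, so the inverse exists.
Bézout: 1 = 1*43 − 14*3.
So 3⁻¹ ≡ −14 ≡ 29 (mod 43).

29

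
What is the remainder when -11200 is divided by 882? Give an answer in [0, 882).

266

-11200 = -13*882 + 266, so -11200 ≡ 266 (mod 882).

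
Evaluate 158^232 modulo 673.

Compute successive squares:
158^1 ≡ 158 (mod 673)
158^2 ≡ 158^2 = 24964 ≡ 63 (mod 673)
158^4 ≡ 63^2 = 3969 ≡ 604 (mod 673)
158^8 ≡ 604^2 = 364816 ≡ 50 (mod 673)
158^16 ≡ 50^2 = 2500 ≡ 481 (mod 673)
158^32 ≡ 481^2 = 231361 ≡ 522 (mod 673)
158^64 ≡ 522^2 = 272484 ≡ 592 (mod 673)
158^128 ≡ 592^2 = 350464 ≡ 504 (mod 673)
158^232 = 158^128 * 158^64 * 158^32 * 158^8 ≡ 504 * 592 * 522 * 50 (mod 673).
Accumulate the product:
504 * 592 = 298368 ≡ 229
229 * 522 = 119538 ≡ 417
417 * 50 = 20850 ≡ 660

660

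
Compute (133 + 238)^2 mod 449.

247

133 + 238 = 371
(371)^2 ≡ 247 (mod 449)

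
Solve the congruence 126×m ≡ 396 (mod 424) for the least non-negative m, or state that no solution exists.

gcd(126, 424) = 2, and 2 | 396, so solutions exist.
Divide through by 2: 63×m ≡ 198 (mod 212).
63⁻¹ ≡ 175 (mod 212).
m ≡ 175×198 ≡ 94 (mod 212).
The smallest non-negative solution is m = 94.

94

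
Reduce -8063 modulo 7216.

-8063 = -2·7216 + 6369, so -8063 ≡ 6369 (mod 7216).

6369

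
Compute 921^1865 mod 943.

875

Using repeated squaring:
921^1 ≡ 921 (mod 943)
921^2 ≡ 921^2 = 848241 ≡ 484 (mod 943)
921^4 ≡ 484^2 = 234256 ≡ 392 (mod 943)
921^8 ≡ 392^2 = 153664 ≡ 898 (mod 943)
921^16 ≡ 898^2 = 806404 ≡ 139 (mod 943)
921^32 ≡ 139^2 = 19321 ≡ 461 (mod 943)
921^64 ≡ 461^2 = 212521 ≡ 346 (mod 943)
921^128 ≡ 346^2 = 119716 ≡ 898 (mod 943)
921^256 ≡ 898^2 = 806404 ≡ 139 (mod 943)
921^512 ≡ 139^2 = 19321 ≡ 461 (mod 943)
921^1024 ≡ 461^2 = 212521 ≡ 346 (mod 943)
921^1865 = 921^1024 × 921^512 × 921^256 × 921^64 × 921^8 × 921^1 ≡ 346 × 461 × 139 × 346 × 898 × 921 (mod 943).
Accumulate the product:
346 × 461 = 159506 ≡ 139
139 × 139 = 19321 ≡ 461
461 × 346 = 159506 ≡ 139
139 × 898 = 124822 ≡ 346
346 × 921 = 318666 ≡ 875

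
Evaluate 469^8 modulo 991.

Compute successive squares:
469^1 ≡ 469 (mod 991)
469^2 ≡ 469^2 = 219961 ≡ 950 (mod 991)
469^4 ≡ 950^2 = 902500 ≡ 690 (mod 991)
469^8 ≡ 690^2 = 476100 ≡ 420 (mod 991)
So 469^8 ≡ 420 (mod 991).

420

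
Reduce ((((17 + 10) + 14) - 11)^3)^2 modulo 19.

1

17 + 10 = 27 ≡ 8 (mod 19)
8 + 14 = 22 ≡ 3 (mod 19)
3 - 11 = -8 ≡ 11 (mod 19)
(11)^3 ≡ 1 (mod 19)
(1)^2 ≡ 1 (mod 19)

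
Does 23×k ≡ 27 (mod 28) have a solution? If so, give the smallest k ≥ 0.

17

gcd(23, 28) = 1, so a unique solution mod 28 exists.
23⁻¹ ≡ 11 (mod 28).
k ≡ 11×27 ≡ 17 (mod 28).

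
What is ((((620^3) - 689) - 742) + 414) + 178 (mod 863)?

218

(620)^3 ≡ 194 (mod 863)
194 - 689 = -495 ≡ 368 (mod 863)
368 - 742 = -374 ≡ 489 (mod 863)
489 + 414 = 903 ≡ 40 (mod 863)
40 + 178 = 218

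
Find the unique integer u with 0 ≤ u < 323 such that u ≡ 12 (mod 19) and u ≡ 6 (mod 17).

278

19⁻¹ mod 17: 19×9 ≡ 1 (mod 17), so 19⁻¹ ≡ 9.
u = 12 + 19×((6 − 12)×9 mod 17) = 12 + 19×14 = 278.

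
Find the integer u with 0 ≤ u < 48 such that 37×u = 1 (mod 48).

By the extended Euclidean algorithm:
48 = 1·37 + 11
37 = 3·11 + 4
11 = 2·4 + 3
4 = 1·3 + 1
3 = 3·1 + 0
gcd(37, 48) = 1, so the inverse exists.
Back-substitute for 1:
1 = 1·4 − 1·3
  = −1·11 + 3·4
  = 3·37 − 10·11
  = −10·48 + 13·37
So 37⁻¹ ≡ 13 (mod 48).

13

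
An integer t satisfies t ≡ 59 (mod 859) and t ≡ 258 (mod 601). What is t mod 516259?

226835

859⁻¹ mod 601: 859×403 ≡ 1 (mod 601), so 859⁻¹ ≡ 403.
t = 59 + 859×((258 − 59)×403 mod 601) = 59 + 859×264 = 226835.
Check: 226835 mod 859 = 59, 226835 mod 601 = 258. ✓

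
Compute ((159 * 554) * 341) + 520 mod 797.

510

159 * 554 = 88086 ≡ 416 (mod 797)
416 * 341 = 141856 ≡ 787 (mod 797)
787 + 520 = 1307 ≡ 510 (mod 797)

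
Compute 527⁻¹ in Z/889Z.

By the extended Euclidean algorithm:
889 = 1*527 + 362
527 = 1*362 + 165
362 = 2*165 + 32
165 = 5*32 + 5
32 = 6*5 + 2
5 = 2*2 + 1
2 = 2*1 + 0
gcd(527, 889) = 1, so the inverse exists.
Back-substitute for 1:
1 = 1*5 − 2*2
  = −2*32 + 13*5
  = 13*165 − 67*32
  = −67*362 + 147*165
  = 147*527 − 214*362
  = −214*889 + 361*527
So 527⁻¹ ≡ 361 (mod 889).

361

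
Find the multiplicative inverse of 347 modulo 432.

371

432 = 1×347 + 85
347 = 4×85 + 7
85 = 12×7 + 1
7 = 7×1 + 0
gcd(347, 432) = 1, so the inverse exists.
Back-substitute for 1:
1 = 1×85 − 12×7
  = −12×347 + 49×85
  = 49×432 − 61×347
So 347⁻¹ ≡ −61 ≡ 371 (mod 432).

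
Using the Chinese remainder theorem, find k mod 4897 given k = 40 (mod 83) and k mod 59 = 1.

4190

83⁻¹ mod 59: 83×32 ≡ 1 (mod 59), so 83⁻¹ ≡ 32.
k = 40 + 83×((1 − 40)×32 mod 59) = 40 + 83×50 = 4190.
Check: 4190 mod 83 = 40, 4190 mod 59 = 1. ✓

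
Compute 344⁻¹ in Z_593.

By the extended Euclidean algorithm:
593 = 1×344 + 249
344 = 1×249 + 95
249 = 2×95 + 59
95 = 1×59 + 36
59 = 1×36 + 23
36 = 1×23 + 13
23 = 1×13 + 10
13 = 1×10 + 3
10 = 3×3 + 1
3 = 3×1 + 0
gcd(344, 593) = 1, so the inverse exists.
Back-substitute for 1:
1 = 1×10 − 3×3
  = −3×13 + 4×10
  = 4×23 − 7×13
  = −7×36 + 11×23
  = 11×59 − 18×36
  = −18×95 + 29×59
  = 29×249 − 76×95
  = −76×344 + 105×249
  = 105×593 − 181×344
So 344⁻¹ ≡ −181 ≡ 412 (mod 593).

412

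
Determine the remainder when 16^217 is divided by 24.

16^1 ≡ 16 (mod 24)
16^2 ≡ 16^2 = 256 ≡ 16 (mod 24)
16^4 ≡ 16^2 = 256 ≡ 16 (mod 24)
16^8 ≡ 16^2 = 256 ≡ 16 (mod 24)
16^16 ≡ 16^2 = 256 ≡ 16 (mod 24)
16^32 ≡ 16^2 = 256 ≡ 16 (mod 24)
16^64 ≡ 16^2 = 256 ≡ 16 (mod 24)
16^128 ≡ 16^2 = 256 ≡ 16 (mod 24)
16^217 = 16^128 × 16^64 × 16^16 × 16^8 × 16^1 ≡ 16 × 16 × 16 × 16 × 16 (mod 24).
Accumulate the product:
16 × 16 = 256 ≡ 16
16 × 16 = 256 ≡ 16
16 × 16 = 256 ≡ 16
16 × 16 = 256 ≡ 16

16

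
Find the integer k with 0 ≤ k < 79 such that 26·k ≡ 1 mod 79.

76

Run the extended Euclidean algorithm:
79 = 3*26 + 1
26 = 26*1 + 0
gcd(26, 79) = 1, so the inverse exists.
Bézout: 1 = 1*79 − 3*26.
So 26⁻¹ ≡ −3 ≡ 76 (mod 79).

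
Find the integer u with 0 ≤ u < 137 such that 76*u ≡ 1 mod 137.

Run the extended Euclidean algorithm:
137 = 1·76 + 61
76 = 1·61 + 15
61 = 4·15 + 1
15 = 15·1 + 0
gcd(76, 137) = 1, so the inverse exists.
Back-substitute for 1:
1 = 1·61 − 4·15
  = −4·76 + 5·61
  = 5·137 − 9·76
So 76⁻¹ ≡ −9 ≡ 128 (mod 137).

128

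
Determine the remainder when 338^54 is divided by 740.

184

338^1 ≡ 338 (mod 740)
338^2 ≡ 338^2 = 114244 ≡ 284 (mod 740)
338^4 ≡ 284^2 = 80656 ≡ 736 (mod 740)
338^8 ≡ 736^2 = 541696 ≡ 16 (mod 740)
338^16 ≡ 16^2 = 256 (mod 740)
338^32 ≡ 256^2 = 65536 ≡ 416 (mod 740)
338^54 = 338^32 × 338^16 × 338^4 × 338^2 ≡ 416 × 256 × 736 × 284 (mod 740).
Accumulate the product:
416 × 256 = 106496 ≡ 676
676 × 736 = 497536 ≡ 256
256 × 284 = 72704 ≡ 184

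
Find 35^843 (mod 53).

Compute successive squares:
843 in binary is 1101001011, i.e. 843 = 512 + 256 + 64 + 8 + 2 + 1.
35^1 ≡ 35 (mod 53)
35^2 ≡ 35^2 = 1225 ≡ 6 (mod 53)
35^4 ≡ 6^2 = 36 (mod 53)
35^8 ≡ 36^2 = 1296 ≡ 24 (mod 53)
35^16 ≡ 24^2 = 576 ≡ 46 (mod 53)
35^32 ≡ 46^2 = 2116 ≡ 49 (mod 53)
35^64 ≡ 49^2 = 2401 ≡ 16 (mod 53)
35^128 ≡ 16^2 = 256 ≡ 44 (mod 53)
35^256 ≡ 44^2 = 1936 ≡ 28 (mod 53)
35^512 ≡ 28^2 = 784 ≡ 42 (mod 53)
35^843 = 35^512 · 35^256 · 35^64 · 35^8 · 35^2 · 35^1 ≡ 42 · 28 · 16 · 24 · 6 · 35 (mod 53).
Accumulate the product:
42 · 28 = 1176 ≡ 10
10 · 16 = 160 ≡ 1
1 · 24 = 24
24 · 6 = 144 ≡ 38
38 · 35 = 1330 ≡ 5

5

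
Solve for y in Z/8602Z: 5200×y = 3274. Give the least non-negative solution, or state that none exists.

4075

gcd(5200, 8602) = 2, and 2 | 3274, so solutions exist.
Divide through by 2: 2600×y ≡ 1637 (mod 4301).
2600⁻¹ ≡ 1818 (mod 4301).
y ≡ 1818×1637 ≡ 4075 (mod 4301).
The smallest non-negative solution is y = 4075.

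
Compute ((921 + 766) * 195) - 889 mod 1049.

788

921 + 766 = 1687 ≡ 638 (mod 1049)
638 * 195 = 124410 ≡ 628 (mod 1049)
628 - 889 = -261 ≡ 788 (mod 1049)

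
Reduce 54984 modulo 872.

54984 = 63*872 + 48, so 54984 ≡ 48 (mod 872).

48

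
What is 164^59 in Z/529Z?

81

By square-and-multiply:
59 in binary is 111011, i.e. 59 = 32 + 16 + 8 + 2 + 1.
164^1 ≡ 164 (mod 529)
164^2 ≡ 164^2 = 26896 ≡ 446 (mod 529)
164^4 ≡ 446^2 = 198916 ≡ 12 (mod 529)
164^8 ≡ 12^2 = 144 (mod 529)
164^16 ≡ 144^2 = 20736 ≡ 105 (mod 529)
164^32 ≡ 105^2 = 11025 ≡ 445 (mod 529)
164^59 = 164^32 × 164^16 × 164^8 × 164^2 × 164^1 ≡ 445 × 105 × 144 × 446 × 164 (mod 529).
Accumulate the product:
445 × 105 = 46725 ≡ 173
173 × 144 = 24912 ≡ 49
49 × 446 = 21854 ≡ 165
165 × 164 = 27060 ≡ 81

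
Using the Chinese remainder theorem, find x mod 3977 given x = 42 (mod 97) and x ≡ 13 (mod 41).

915

97⁻¹ mod 41: 97×11 ≡ 1 (mod 41), so 97⁻¹ ≡ 11.
x = 42 + 97×((13 − 42)×11 mod 41) = 42 + 97×9 = 915.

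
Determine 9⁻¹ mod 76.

76 = 8*9 + 4
9 = 2*4 + 1
4 = 4*1 + 0
gcd(9, 76) = 1, so the inverse exists.
Bézout: 1 = −2*76 + 17*9.
So 9⁻¹ ≡ 17 (mod 76).

17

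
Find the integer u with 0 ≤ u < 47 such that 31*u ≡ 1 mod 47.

By the extended Euclidean algorithm:
47 = 1×31 + 16
31 = 1×16 + 15
16 = 1×15 + 1
15 = 15×1 + 0
gcd(31, 47) = 1, so the inverse exists.
Back-substitute for 1:
1 = 1×16 − 1×15
  = −1×31 + 2×16
  = 2×47 − 3×31
So 31⁻¹ ≡ −3 ≡ 44 (mod 47).

44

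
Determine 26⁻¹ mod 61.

54

Run the extended Euclidean algorithm:
61 = 2*26 + 9
26 = 2*9 + 8
9 = 1*8 + 1
8 = 8*1 + 0
gcd(26, 61) = 1, so the inverse exists.
Bézout: 1 = 3*61 − 7*26.
So 26⁻¹ ≡ −7 ≡ 54 (mod 61).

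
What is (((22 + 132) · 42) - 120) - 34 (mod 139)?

22 + 132 = 154 ≡ 15 (mod 139)
15 · 42 = 630 ≡ 74 (mod 139)
74 - 120 = -46 ≡ 93 (mod 139)
93 - 34 = 59

59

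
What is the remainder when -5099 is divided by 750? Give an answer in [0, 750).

-5099 = -7×750 + 151, so -5099 ≡ 151 (mod 750).

151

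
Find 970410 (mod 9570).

3840

970410 = 101·9570 + 3840, so 970410 ≡ 3840 (mod 9570).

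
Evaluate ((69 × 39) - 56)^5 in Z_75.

69 × 39 = 2691 ≡ 66 (mod 75)
66 - 56 = 10
(10)^5 ≡ 25 (mod 75)

25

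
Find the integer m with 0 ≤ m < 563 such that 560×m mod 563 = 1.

By the extended Euclidean algorithm:
563 = 1·560 + 3
560 = 186·3 + 2
3 = 1·2 + 1
2 = 2·1 + 0
gcd(560, 563) = 1, so the inverse exists.
Bézout: 1 = 187·563 − 188·560.
So 560⁻¹ ≡ −188 ≡ 375 (mod 563).

375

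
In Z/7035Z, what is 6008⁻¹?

Apply the Euclidean algorithm and back-substitute:
7035 = 1*6008 + 1027
6008 = 5*1027 + 873
1027 = 1*873 + 154
873 = 5*154 + 103
154 = 1*103 + 51
103 = 2*51 + 1
51 = 51*1 + 0
gcd(6008, 7035) = 1, so the inverse exists.
Bézout: 1 = −117*7035 + 137*6008.
So 6008⁻¹ ≡ 137 (mod 7035).

137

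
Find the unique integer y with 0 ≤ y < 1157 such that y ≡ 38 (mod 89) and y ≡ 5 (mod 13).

89⁻¹ mod 13: 89·6 ≡ 1 (mod 13), so 89⁻¹ ≡ 6.
y = 38 + 89·((5 − 38)·6 mod 13) = 38 + 89·10 = 928.
Check: 928 mod 89 = 38, 928 mod 13 = 5. ✓

928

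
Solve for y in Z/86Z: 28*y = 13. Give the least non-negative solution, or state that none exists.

no solution

gcd(28, 86) = 2, and 2 does not divide 13.
So the congruence has no solution.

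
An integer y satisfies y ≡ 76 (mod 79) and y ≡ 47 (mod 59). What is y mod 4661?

79⁻¹ mod 59: 79·3 ≡ 1 (mod 59), so 79⁻¹ ≡ 3.
y = 76 + 79·((47 − 76)·3 mod 59) = 76 + 79·31 = 2525.

2525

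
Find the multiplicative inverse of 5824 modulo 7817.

By the extended Euclidean algorithm:
7817 = 1×5824 + 1993
5824 = 2×1993 + 1838
1993 = 1×1838 + 155
1838 = 11×155 + 133
155 = 1×133 + 22
133 = 6×22 + 1
22 = 22×1 + 0
gcd(5824, 7817) = 1, so the inverse exists.
Bézout: 1 = −263×7817 + 353×5824.
So 5824⁻¹ ≡ 353 (mod 7817).

353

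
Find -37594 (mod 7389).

6740

-37594 = -6*7389 + 6740, so -37594 ≡ 6740 (mod 7389).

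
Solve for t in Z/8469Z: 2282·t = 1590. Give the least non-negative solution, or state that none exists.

498

gcd(2282, 8469) = 1, so a unique solution mod 8469 exists.
2282⁻¹ ≡ 6914 (mod 8469).
t ≡ 6914·1590 ≡ 498 (mod 8469).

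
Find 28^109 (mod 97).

42

Using repeated squaring:
109 in binary is 1101101, i.e. 109 = 64 + 32 + 8 + 4 + 1.
28^1 ≡ 28 (mod 97)
28^2 ≡ 28^2 = 784 ≡ 8 (mod 97)
28^4 ≡ 8^2 = 64 (mod 97)
28^8 ≡ 64^2 = 4096 ≡ 22 (mod 97)
28^16 ≡ 22^2 = 484 ≡ 96 (mod 97)
28^32 ≡ 96^2 = 9216 ≡ 1 (mod 97)
28^64 ≡ 1^2 = 1 (mod 97)
28^109 = 28^64 · 28^32 · 28^8 · 28^4 · 28^1 ≡ 1 · 1 · 22 · 64 · 28 (mod 97).
Accumulate the product:
1 · 1 = 1
1 · 22 = 22
22 · 64 = 1408 ≡ 50
50 · 28 = 1400 ≡ 42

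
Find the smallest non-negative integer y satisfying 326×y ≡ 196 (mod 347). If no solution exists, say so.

gcd(326, 347) = 1, so a unique solution mod 347 exists.
326⁻¹ ≡ 33 (mod 347).
y ≡ 33×196 ≡ 222 (mod 347).

222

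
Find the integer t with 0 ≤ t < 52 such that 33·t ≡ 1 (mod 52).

Apply the Euclidean algorithm and back-substitute:
52 = 1×33 + 19
33 = 1×19 + 14
19 = 1×14 + 5
14 = 2×5 + 4
5 = 1×4 + 1
4 = 4×1 + 0
gcd(33, 52) = 1, so the inverse exists.
Back-substitute for 1:
1 = 1×5 − 1×4
  = −1×14 + 3×5
  = 3×19 − 4×14
  = −4×33 + 7×19
  = 7×52 − 11×33
So 33⁻¹ ≡ −11 ≡ 41 (mod 52).

41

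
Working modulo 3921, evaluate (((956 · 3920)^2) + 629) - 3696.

956 · 3920 = 3747520 ≡ 2965 (mod 3921)
(2965)^2 ≡ 343 (mod 3921)
343 + 629 = 972
972 - 3696 = -2724 ≡ 1197 (mod 3921)

1197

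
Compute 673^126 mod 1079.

By square-and-multiply:
126 in binary is 1111110, i.e. 126 = 64 + 32 + 16 + 8 + 4 + 2.
673^1 ≡ 673 (mod 1079)
673^2 ≡ 673^2 = 452929 ≡ 828 (mod 1079)
673^4 ≡ 828^2 = 685584 ≡ 419 (mod 1079)
673^8 ≡ 419^2 = 175561 ≡ 763 (mod 1079)
673^16 ≡ 763^2 = 582169 ≡ 588 (mod 1079)
673^32 ≡ 588^2 = 345744 ≡ 464 (mod 1079)
673^64 ≡ 464^2 = 215296 ≡ 575 (mod 1079)
673^126 = 673^64 · 673^32 · 673^16 · 673^8 · 673^4 · 673^2 ≡ 575 · 464 · 588 · 763 · 419 · 828 (mod 1079).
Accumulate the product:
575 · 464 = 266800 ≡ 287
287 · 588 = 168756 ≡ 432
432 · 763 = 329616 ≡ 521
521 · 419 = 218299 ≡ 341
341 · 828 = 282348 ≡ 729

729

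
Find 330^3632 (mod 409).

69

3632 in binary is 111000110000, i.e. 3632 = 2048 + 1024 + 512 + 32 + 16.
330^1 ≡ 330 (mod 409)
330^2 ≡ 330^2 = 108900 ≡ 106 (mod 409)
330^4 ≡ 106^2 = 11236 ≡ 193 (mod 409)
330^8 ≡ 193^2 = 37249 ≡ 30 (mod 409)
330^16 ≡ 30^2 = 900 ≡ 82 (mod 409)
330^32 ≡ 82^2 = 6724 ≡ 180 (mod 409)
330^64 ≡ 180^2 = 32400 ≡ 89 (mod 409)
330^128 ≡ 89^2 = 7921 ≡ 150 (mod 409)
330^256 ≡ 150^2 = 22500 ≡ 5 (mod 409)
330^512 ≡ 5^2 = 25 (mod 409)
330^1024 ≡ 25^2 = 625 ≡ 216 (mod 409)
330^2048 ≡ 216^2 = 46656 ≡ 30 (mod 409)
330^3632 = 330^2048 · 330^1024 · 330^512 · 330^32 · 330^16 ≡ 30 · 216 · 25 · 180 · 82 (mod 409).
Accumulate the product:
30 · 216 = 6480 ≡ 345
345 · 25 = 8625 ≡ 36
36 · 180 = 6480 ≡ 345
345 · 82 = 28290 ≡ 69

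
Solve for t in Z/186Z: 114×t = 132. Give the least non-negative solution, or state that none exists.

gcd(114, 186) = 6, and 6 | 132, so solutions exist.
Divide through by 6: 19×t ≡ 22 (mod 31).
19⁻¹ ≡ 18 (mod 31).
t ≡ 18×22 ≡ 24 (mod 31).
The smallest non-negative solution is t = 24.

24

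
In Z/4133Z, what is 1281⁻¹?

By the extended Euclidean algorithm:
4133 = 3·1281 + 290
1281 = 4·290 + 121
290 = 2·121 + 48
121 = 2·48 + 25
48 = 1·25 + 23
25 = 1·23 + 2
23 = 11·2 + 1
2 = 2·1 + 0
gcd(1281, 4133) = 1, so the inverse exists.
Back-substitute for 1:
1 = 1·23 − 11·2
  = −11·25 + 12·23
  = 12·48 − 23·25
  = −23·121 + 58·48
  = 58·290 − 139·121
  = −139·1281 + 614·290
  = 614·4133 − 1981·1281
So 1281⁻¹ ≡ −1981 ≡ 2152 (mod 4133).

2152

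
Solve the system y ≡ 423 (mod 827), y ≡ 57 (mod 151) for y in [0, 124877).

827⁻¹ mod 151: 827×86 ≡ 1 (mod 151), so 827⁻¹ ≡ 86.
y = 423 + 827×((57 − 423)×86 mod 151) = 423 + 827×83 = 69064.

69064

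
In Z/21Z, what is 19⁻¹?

By the extended Euclidean algorithm:
21 = 1·19 + 2
19 = 9·2 + 1
2 = 2·1 + 0
gcd(19, 21) = 1, so the inverse exists.
Bézout: 1 = −9·21 + 10·19.
So 19⁻¹ ≡ 10 (mod 21).

10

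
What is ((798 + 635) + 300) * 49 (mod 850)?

798 + 635 = 1433 ≡ 583 (mod 850)
583 + 300 = 883 ≡ 33 (mod 850)
33 * 49 = 1617 ≡ 767 (mod 850)

767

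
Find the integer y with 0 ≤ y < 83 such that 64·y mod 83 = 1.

48

Apply the Euclidean algorithm and back-substitute:
83 = 1·64 + 19
64 = 3·19 + 7
19 = 2·7 + 5
7 = 1·5 + 2
5 = 2·2 + 1
2 = 2·1 + 0
gcd(64, 83) = 1, so the inverse exists.
Back-substitute for 1:
1 = 1·5 − 2·2
  = −2·7 + 3·5
  = 3·19 − 8·7
  = −8·64 + 27·19
  = 27·83 − 35·64
So 64⁻¹ ≡ −35 ≡ 48 (mod 83).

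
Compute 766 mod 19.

6

766 = 40*19 + 6, so 766 ≡ 6 (mod 19).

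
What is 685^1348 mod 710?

5

By square-and-multiply:
685^1 ≡ 685 (mod 710)
685^2 ≡ 685^2 = 469225 ≡ 625 (mod 710)
685^4 ≡ 625^2 = 390625 ≡ 125 (mod 710)
685^8 ≡ 125^2 = 15625 ≡ 5 (mod 710)
685^16 ≡ 5^2 = 25 (mod 710)
685^32 ≡ 25^2 = 625 (mod 710)
685^64 ≡ 625^2 = 390625 ≡ 125 (mod 710)
685^128 ≡ 125^2 = 15625 ≡ 5 (mod 710)
685^256 ≡ 5^2 = 25 (mod 710)
685^512 ≡ 25^2 = 625 (mod 710)
685^1024 ≡ 625^2 = 390625 ≡ 125 (mod 710)
685^1348 = 685^1024 * 685^256 * 685^64 * 685^4 ≡ 125 * 25 * 125 * 125 (mod 710).
Accumulate the product:
125 * 25 = 3125 ≡ 285
285 * 125 = 35625 ≡ 125
125 * 125 = 15625 ≡ 5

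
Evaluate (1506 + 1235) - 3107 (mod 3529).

1506 + 1235 = 2741
2741 - 3107 = -366 ≡ 3163 (mod 3529)

3163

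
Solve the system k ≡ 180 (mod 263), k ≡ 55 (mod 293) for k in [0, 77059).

14119

263⁻¹ mod 293: 263·166 ≡ 1 (mod 293), so 263⁻¹ ≡ 166.
k = 180 + 263·((55 − 180)·166 mod 293) = 180 + 263·53 = 14119.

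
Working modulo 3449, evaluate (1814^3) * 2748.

(1814)^3 ≡ 1681 (mod 3449)
1681 * 2748 = 4619388 ≡ 1177 (mod 3449)

1177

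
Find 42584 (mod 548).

388

42584 = 77·548 + 388, so 42584 ≡ 388 (mod 548).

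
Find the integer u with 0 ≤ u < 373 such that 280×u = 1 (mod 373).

373 = 1·280 + 93
280 = 3·93 + 1
93 = 93·1 + 0
gcd(280, 373) = 1, so the inverse exists.
Back-substitute for 1:
1 = 1·280 − 3·93
  = −3·373 + 4·280
So 280⁻¹ ≡ 4 (mod 373).

4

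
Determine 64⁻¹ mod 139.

63

139 = 2*64 + 11
64 = 5*11 + 9
11 = 1*9 + 2
9 = 4*2 + 1
2 = 2*1 + 0
gcd(64, 139) = 1, so the inverse exists.
Back-substitute for 1:
1 = 1*9 − 4*2
  = −4*11 + 5*9
  = 5*64 − 29*11
  = −29*139 + 63*64
So 64⁻¹ ≡ 63 (mod 139).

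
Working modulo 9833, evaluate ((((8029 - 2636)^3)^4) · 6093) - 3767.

8029 - 2636 = 5393
(5393)^3 ≡ 6502 (mod 9833)
(6502)^4 ≡ 3161 (mod 9833)
3161 · 6093 = 19259973 ≡ 6959 (mod 9833)
6959 - 3767 = 3192

3192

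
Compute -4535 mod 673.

176

-4535 = -7·673 + 176, so -4535 ≡ 176 (mod 673).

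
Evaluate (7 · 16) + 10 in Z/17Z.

7 · 16 = 112 ≡ 10 (mod 17)
10 + 10 = 20 ≡ 3 (mod 17)

3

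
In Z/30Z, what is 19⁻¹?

19

Apply the Euclidean algorithm and back-substitute:
30 = 1·19 + 11
19 = 1·11 + 8
11 = 1·8 + 3
8 = 2·3 + 2
3 = 1·2 + 1
2 = 2·1 + 0
gcd(19, 30) = 1, so the inverse exists.
Back-substitute for 1:
1 = 1·3 − 1·2
  = −1·8 + 3·3
  = 3·11 − 4·8
  = −4·19 + 7·11
  = 7·30 − 11·19
So 19⁻¹ ≡ −11 ≡ 19 (mod 30).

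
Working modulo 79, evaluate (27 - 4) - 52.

27 - 4 = 23
23 - 52 = -29 ≡ 50 (mod 79)

50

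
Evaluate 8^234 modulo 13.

By square-and-multiply:
8^1 ≡ 8 (mod 13)
8^2 ≡ 8^2 = 64 ≡ 12 (mod 13)
8^4 ≡ 12^2 = 144 ≡ 1 (mod 13)
8^8 ≡ 1^2 = 1 (mod 13)
8^16 ≡ 1^2 = 1 (mod 13)
8^32 ≡ 1^2 = 1 (mod 13)
8^64 ≡ 1^2 = 1 (mod 13)
8^128 ≡ 1^2 = 1 (mod 13)
8^234 = 8^128 × 8^64 × 8^32 × 8^8 × 8^2 ≡ 1 × 1 × 1 × 1 × 12 (mod 13).
Accumulate the product:
1 × 1 = 1
1 × 1 = 1
1 × 1 = 1
1 × 12 = 12

12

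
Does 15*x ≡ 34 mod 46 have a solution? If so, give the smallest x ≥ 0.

gcd(15, 46) = 1, so a unique solution mod 46 exists.
15⁻¹ ≡ 43 (mod 46).
x ≡ 43*34 ≡ 36 (mod 46).

36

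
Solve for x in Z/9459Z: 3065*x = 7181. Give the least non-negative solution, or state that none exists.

2104

gcd(3065, 9459) = 1, so a unique solution mod 9459 exists.
3065⁻¹ ≡ 1469 (mod 9459).
x ≡ 1469*7181 ≡ 2104 (mod 9459).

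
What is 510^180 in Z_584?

512

180 in binary is 10110100, i.e. 180 = 128 + 32 + 16 + 4.
510^1 ≡ 510 (mod 584)
510^2 ≡ 510^2 = 260100 ≡ 220 (mod 584)
510^4 ≡ 220^2 = 48400 ≡ 512 (mod 584)
510^8 ≡ 512^2 = 262144 ≡ 512 (mod 584)
510^16 ≡ 512^2 = 262144 ≡ 512 (mod 584)
510^32 ≡ 512^2 = 262144 ≡ 512 (mod 584)
510^64 ≡ 512^2 = 262144 ≡ 512 (mod 584)
510^128 ≡ 512^2 = 262144 ≡ 512 (mod 584)
510^180 = 510^128 * 510^32 * 510^16 * 510^4 ≡ 512 * 512 * 512 * 512 (mod 584).
Accumulate the product:
512 * 512 = 262144 ≡ 512
512 * 512 = 262144 ≡ 512
512 * 512 = 262144 ≡ 512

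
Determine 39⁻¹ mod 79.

By the extended Euclidean algorithm:
79 = 2·39 + 1
39 = 39·1 + 0
gcd(39, 79) = 1, so the inverse exists.
Back-substitute for 1:
1 = 1·79 − 2·39
So 39⁻¹ ≡ −2 ≡ 77 (mod 79).

77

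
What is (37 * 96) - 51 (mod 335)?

151

37 * 96 = 3552 ≡ 202 (mod 335)
202 - 51 = 151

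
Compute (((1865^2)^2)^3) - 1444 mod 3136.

2365

(1865)^2 ≡ 401 (mod 3136)
(401)^2 ≡ 865 (mod 3136)
(865)^3 ≡ 673 (mod 3136)
673 - 1444 = -771 ≡ 2365 (mod 3136)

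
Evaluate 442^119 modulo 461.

By square-and-multiply:
442^1 ≡ 442 (mod 461)
442^2 ≡ 442^2 = 195364 ≡ 361 (mod 461)
442^4 ≡ 361^2 = 130321 ≡ 319 (mod 461)
442^8 ≡ 319^2 = 101761 ≡ 341 (mod 461)
442^16 ≡ 341^2 = 116281 ≡ 109 (mod 461)
442^32 ≡ 109^2 = 11881 ≡ 356 (mod 461)
442^64 ≡ 356^2 = 126736 ≡ 422 (mod 461)
442^119 = 442^64 · 442^32 · 442^16 · 442^4 · 442^2 · 442^1 ≡ 422 · 356 · 109 · 319 · 361 · 442 (mod 461).
Accumulate the product:
422 · 356 = 150232 ≡ 407
407 · 109 = 44363 ≡ 107
107 · 319 = 34133 ≡ 19
19 · 361 = 6859 ≡ 405
405 · 442 = 179010 ≡ 142

142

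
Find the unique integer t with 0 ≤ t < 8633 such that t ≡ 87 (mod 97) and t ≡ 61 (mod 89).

1930

97⁻¹ mod 89: 97·78 ≡ 1 (mod 89), so 97⁻¹ ≡ 78.
t = 87 + 97·((61 − 87)·78 mod 89) = 87 + 97·19 = 1930.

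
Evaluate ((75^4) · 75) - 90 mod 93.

9

(75)^4 ≡ 72 (mod 93)
72 · 75 = 5400 ≡ 6 (mod 93)
6 - 90 = -84 ≡ 9 (mod 93)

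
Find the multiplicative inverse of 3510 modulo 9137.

8140

Apply the Euclidean algorithm and back-substitute:
9137 = 2*3510 + 2117
3510 = 1*2117 + 1393
2117 = 1*1393 + 724
1393 = 1*724 + 669
724 = 1*669 + 55
669 = 12*55 + 9
55 = 6*9 + 1
9 = 9*1 + 0
gcd(3510, 9137) = 1, so the inverse exists.
Bézout: 1 = 383*9137 − 997*3510.
So 3510⁻¹ ≡ −997 ≡ 8140 (mod 9137).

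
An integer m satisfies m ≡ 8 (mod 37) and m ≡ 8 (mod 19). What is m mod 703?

8

37⁻¹ mod 19: 37*18 ≡ 1 (mod 19), so 37⁻¹ ≡ 18.
m = 8 + 37*((8 − 8)*18 mod 19) = 8 + 37*0 = 8.
Check: 8 mod 37 = 8, 8 mod 19 = 8. ✓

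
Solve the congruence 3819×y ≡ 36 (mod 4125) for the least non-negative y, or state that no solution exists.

gcd(3819, 4125) = 3, and 3 | 36, so solutions exist.
Divide through by 3: 1273×y = 12 (mod 1375).
1273⁻¹ ≡ 337 (mod 1375).
y ≡ 337×12 ≡ 1294 (mod 1375).
The smallest non-negative solution is y = 1294.

1294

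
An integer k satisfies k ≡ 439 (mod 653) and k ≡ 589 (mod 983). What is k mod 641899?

233560

653⁻¹ mod 983: 653*140 ≡ 1 (mod 983), so 653⁻¹ ≡ 140.
k = 439 + 653*((589 − 439)*140 mod 983) = 439 + 653*357 = 233560.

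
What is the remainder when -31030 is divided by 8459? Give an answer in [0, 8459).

2806

-31030 = -4·8459 + 2806, so -31030 ≡ 2806 (mod 8459).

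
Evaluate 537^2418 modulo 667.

Compute successive squares:
2418 in binary is 100101110010, i.e. 2418 = 2048 + 256 + 64 + 32 + 16 + 2.
537^1 ≡ 537 (mod 667)
537^2 ≡ 537^2 = 288369 ≡ 225 (mod 667)
537^4 ≡ 225^2 = 50625 ≡ 600 (mod 667)
537^8 ≡ 600^2 = 360000 ≡ 487 (mod 667)
537^16 ≡ 487^2 = 237169 ≡ 384 (mod 667)
537^32 ≡ 384^2 = 147456 ≡ 49 (mod 667)
537^64 ≡ 49^2 = 2401 ≡ 400 (mod 667)
537^128 ≡ 400^2 = 160000 ≡ 587 (mod 667)
537^256 ≡ 587^2 = 344569 ≡ 397 (mod 667)
537^512 ≡ 397^2 = 157609 ≡ 197 (mod 667)
537^1024 ≡ 197^2 = 38809 ≡ 123 (mod 667)
537^2048 ≡ 123^2 = 15129 ≡ 455 (mod 667)
537^2418 = 537^2048 · 537^256 · 537^64 · 537^32 · 537^16 · 537^2 ≡ 455 · 397 · 400 · 49 · 384 · 225 (mod 667).
Accumulate the product:
455 · 397 = 180635 ≡ 545
545 · 400 = 218000 ≡ 558
558 · 49 = 27342 ≡ 662
662 · 384 = 254208 ≡ 81
81 · 225 = 18225 ≡ 216

216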